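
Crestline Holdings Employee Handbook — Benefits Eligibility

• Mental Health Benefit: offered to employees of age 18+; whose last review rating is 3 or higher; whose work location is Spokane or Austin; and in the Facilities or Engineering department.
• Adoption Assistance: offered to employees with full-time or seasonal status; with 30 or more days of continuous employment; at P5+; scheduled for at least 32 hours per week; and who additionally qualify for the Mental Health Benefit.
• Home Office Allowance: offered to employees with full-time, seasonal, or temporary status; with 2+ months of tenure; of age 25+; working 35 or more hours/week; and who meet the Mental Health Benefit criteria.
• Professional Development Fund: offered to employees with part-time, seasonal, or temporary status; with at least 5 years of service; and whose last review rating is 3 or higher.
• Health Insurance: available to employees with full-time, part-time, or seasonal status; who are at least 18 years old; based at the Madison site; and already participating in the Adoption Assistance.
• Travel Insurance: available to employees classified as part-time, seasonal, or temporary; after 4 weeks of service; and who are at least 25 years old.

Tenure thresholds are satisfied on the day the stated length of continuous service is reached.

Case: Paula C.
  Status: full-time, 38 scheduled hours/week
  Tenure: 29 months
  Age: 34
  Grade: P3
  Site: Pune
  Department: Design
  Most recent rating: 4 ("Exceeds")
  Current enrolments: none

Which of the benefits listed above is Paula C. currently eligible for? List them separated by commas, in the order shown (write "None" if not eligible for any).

None

Mental Health Benefit — age 34 ≥ 18 ✓; rating 4 ≥ 3 ✓; site Pune ✗ (not Spokane or Austin) → not eligible.
Adoption Assistance — status full-time ✓; service 29 months ≥ 30 days ✓; grade P3 < P5 ✗ → not eligible.
Home Office Allowance — status full-time ✓; service 29 months ≥ 2 months ✓; age 34 ≥ 25 ✓; 38 hrs/wk ≥ 35 ✓; not eligible for Mental Health Benefit ✗ → not eligible.
Professional Development Fund — status full-time ✗ (requires part-time, seasonal, or temporary) → not eligible.
Health Insurance — status full-time ✓; age 34 ≥ 18 ✓; site Pune ✗ (not Madison) → not eligible.
Travel Insurance — status full-time ✗ (requires part-time, seasonal, or temporary) → not eligible.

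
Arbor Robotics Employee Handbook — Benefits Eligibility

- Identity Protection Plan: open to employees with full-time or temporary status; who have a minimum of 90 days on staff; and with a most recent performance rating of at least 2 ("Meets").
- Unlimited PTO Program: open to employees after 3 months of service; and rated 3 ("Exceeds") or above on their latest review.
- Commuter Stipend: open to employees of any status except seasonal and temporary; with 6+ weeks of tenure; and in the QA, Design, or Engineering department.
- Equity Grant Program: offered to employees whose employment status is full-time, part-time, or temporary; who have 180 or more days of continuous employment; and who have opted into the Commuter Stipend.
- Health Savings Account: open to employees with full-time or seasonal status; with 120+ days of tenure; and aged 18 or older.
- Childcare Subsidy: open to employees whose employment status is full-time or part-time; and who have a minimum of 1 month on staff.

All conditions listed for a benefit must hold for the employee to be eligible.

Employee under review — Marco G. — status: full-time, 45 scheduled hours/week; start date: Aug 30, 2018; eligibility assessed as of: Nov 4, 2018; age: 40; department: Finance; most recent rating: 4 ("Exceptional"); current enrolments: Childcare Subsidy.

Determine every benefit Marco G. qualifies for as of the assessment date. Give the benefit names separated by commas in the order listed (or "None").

Childcare Subsidy

Service from Aug 30, 2018 to Nov 4, 2018: 66 days.
Identity Protection Plan — status full-time ✓; service 66 days < 90 days ✗ → not eligible.
Unlimited PTO Program — service 66 days < 3 months (≈90 days) ✗ → not eligible.
Commuter Stipend — status full-time ✓ (not excluded); service 66 days ≥ 6 weeks (≈42 days) ✓; dept Finance ✗ → not eligible.
Equity Grant Program — status full-time ✓; service 66 days < 180 days ✗ → not eligible.
Health Savings Account — status full-time ✓; service 66 days < 120 days ✗ → not eligible.
Childcare Subsidy — status full-time ✓; service 66 days ≥ 1 month (≈30 days) ✓ → eligible.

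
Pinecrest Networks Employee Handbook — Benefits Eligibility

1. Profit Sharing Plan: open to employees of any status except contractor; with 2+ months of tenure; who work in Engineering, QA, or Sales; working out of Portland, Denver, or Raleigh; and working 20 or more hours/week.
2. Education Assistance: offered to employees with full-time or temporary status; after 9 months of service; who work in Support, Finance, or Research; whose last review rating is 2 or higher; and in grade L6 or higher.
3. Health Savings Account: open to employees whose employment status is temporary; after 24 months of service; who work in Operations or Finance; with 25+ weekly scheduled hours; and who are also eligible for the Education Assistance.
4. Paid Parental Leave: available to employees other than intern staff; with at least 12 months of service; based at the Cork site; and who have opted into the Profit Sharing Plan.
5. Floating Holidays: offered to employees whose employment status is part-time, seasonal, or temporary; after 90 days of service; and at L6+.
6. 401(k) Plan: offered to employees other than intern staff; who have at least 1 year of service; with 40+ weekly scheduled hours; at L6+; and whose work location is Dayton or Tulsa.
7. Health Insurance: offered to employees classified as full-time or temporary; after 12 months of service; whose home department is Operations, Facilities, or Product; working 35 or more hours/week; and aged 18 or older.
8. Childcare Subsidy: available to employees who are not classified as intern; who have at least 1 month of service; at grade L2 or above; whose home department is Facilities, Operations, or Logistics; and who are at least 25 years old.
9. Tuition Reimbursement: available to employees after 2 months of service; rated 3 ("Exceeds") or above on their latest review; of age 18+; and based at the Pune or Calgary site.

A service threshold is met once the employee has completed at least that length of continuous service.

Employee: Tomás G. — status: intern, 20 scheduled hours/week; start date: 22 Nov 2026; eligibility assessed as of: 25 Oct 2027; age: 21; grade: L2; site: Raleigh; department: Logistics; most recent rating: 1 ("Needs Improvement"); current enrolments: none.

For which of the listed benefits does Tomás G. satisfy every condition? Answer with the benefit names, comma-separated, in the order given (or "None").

Service from 22 Nov 2026 to 25 Oct 2027: 337 days.
Profit Sharing Plan — status intern ✓ (not excluded); service 337 days ≥ 2 months (≈60 days) ✓; dept Logistics ✗ → not eligible.
Education Assistance — status intern ✗ (requires full-time or temporary) → not eligible.
Health Savings Account — status intern ✗ (requires temporary) → not eligible.
Paid Parental Leave — status intern ✗ (excluded) → not eligible.
Floating Holidays — status intern ✗ (requires part-time, seasonal, or temporary) → not eligible.
401(k) Plan — status intern ✗ (excluded) → not eligible.
Health Insurance — status intern ✗ (requires full-time or temporary) → not eligible.
Childcare Subsidy — status intern ✗ (excluded) → not eligible.
Tuition Reimbursement — service 337 days ≥ 2 months (≈60 days) ✓; rating 1 < 3 ✗ → not eligible.

None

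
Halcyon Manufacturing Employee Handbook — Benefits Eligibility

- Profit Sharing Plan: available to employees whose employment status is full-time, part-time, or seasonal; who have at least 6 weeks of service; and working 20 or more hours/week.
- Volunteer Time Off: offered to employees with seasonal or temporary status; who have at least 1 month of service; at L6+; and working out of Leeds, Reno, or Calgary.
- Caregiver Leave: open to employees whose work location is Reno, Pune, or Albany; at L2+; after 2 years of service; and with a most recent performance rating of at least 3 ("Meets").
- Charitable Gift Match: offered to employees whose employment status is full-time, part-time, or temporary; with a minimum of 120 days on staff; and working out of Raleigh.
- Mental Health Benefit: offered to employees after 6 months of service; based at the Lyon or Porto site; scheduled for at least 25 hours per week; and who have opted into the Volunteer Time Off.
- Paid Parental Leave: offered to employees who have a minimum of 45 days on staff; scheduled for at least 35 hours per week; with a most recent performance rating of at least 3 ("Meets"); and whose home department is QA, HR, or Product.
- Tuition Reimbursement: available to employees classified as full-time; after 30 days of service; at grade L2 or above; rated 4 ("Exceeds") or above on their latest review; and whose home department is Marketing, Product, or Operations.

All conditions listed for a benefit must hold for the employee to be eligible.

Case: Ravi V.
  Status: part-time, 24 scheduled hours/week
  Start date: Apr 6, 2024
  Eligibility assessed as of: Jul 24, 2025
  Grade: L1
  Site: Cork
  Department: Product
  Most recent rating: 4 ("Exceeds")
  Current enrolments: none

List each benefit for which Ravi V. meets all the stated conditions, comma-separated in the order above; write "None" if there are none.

Profit Sharing Plan

Service from Apr 6, 2024 to Jul 24, 2025: 474 days.
Profit Sharing Plan — status part-time ✓; service 474 days ≥ 6 weeks (≈42 days) ✓; 24 hrs/wk ≥ 20 ✓ → eligible.
Volunteer Time Off — status part-time ✗ (requires seasonal or temporary) → not eligible.
Caregiver Leave — site Cork ✗ (not Reno, Pune, or Albany) → not eligible.
Charitable Gift Match — status part-time ✓; service 474 days ≥ 120 days ✓; site Cork ✗ (not Raleigh) → not eligible.
Mental Health Benefit — service 474 days ≥ 6 months (≈180 days) ✓; site Cork ✗ (not Lyon or Porto) → not eligible.
Paid Parental Leave — service 474 days ≥ 45 days ✓; 24 hrs/wk < 35 ✗ → not eligible.
Tuition Reimbursement — status part-time ✗ (requires full-time) → not eligible.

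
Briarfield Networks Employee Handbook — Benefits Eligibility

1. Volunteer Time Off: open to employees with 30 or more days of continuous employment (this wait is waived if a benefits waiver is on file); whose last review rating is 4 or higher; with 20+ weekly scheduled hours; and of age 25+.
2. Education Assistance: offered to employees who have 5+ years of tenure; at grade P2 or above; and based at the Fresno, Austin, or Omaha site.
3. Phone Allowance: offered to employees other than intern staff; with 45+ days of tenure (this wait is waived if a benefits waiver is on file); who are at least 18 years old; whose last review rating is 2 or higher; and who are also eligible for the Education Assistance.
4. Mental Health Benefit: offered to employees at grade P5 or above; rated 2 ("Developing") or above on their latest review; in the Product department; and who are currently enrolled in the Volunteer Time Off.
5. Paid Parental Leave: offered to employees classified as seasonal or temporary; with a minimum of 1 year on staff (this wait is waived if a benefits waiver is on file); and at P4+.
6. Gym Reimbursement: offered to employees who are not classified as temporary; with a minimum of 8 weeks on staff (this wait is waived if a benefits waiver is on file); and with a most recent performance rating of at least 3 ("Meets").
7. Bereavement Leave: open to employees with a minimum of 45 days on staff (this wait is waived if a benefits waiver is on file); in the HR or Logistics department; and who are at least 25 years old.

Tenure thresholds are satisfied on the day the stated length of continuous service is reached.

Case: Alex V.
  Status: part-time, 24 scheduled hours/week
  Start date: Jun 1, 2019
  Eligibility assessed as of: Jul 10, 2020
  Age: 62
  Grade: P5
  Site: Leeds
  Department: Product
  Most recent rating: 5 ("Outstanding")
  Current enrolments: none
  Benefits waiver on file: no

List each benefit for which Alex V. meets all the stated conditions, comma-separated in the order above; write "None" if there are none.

Service from Jun 1, 2019 to Jul 10, 2020: 405 days.
Volunteer Time Off — no waiver, service 405 days ≥ 30 days ✓; rating 5 ≥ 4 ✓; 24 hrs/wk ≥ 20 ✓; age 62 ≥ 25 ✓ → eligible.
Education Assistance — service 405 days < 5 years (≈1825 days) ✗ → not eligible.
Phone Allowance — status part-time ✓ (not excluded); no waiver, service 405 days ≥ 45 days ✓; age 62 ≥ 18 ✓; rating 5 ≥ 2 ✓; not eligible for Education Assistance ✗ → not eligible.
Mental Health Benefit — grade P5 ≥ P5 ✓; rating 5 ≥ 2 ✓; dept Product ✓; not enrolled in Volunteer Time Off ✗ → not eligible.
Paid Parental Leave — status part-time ✗ (requires seasonal or temporary) → not eligible.
Gym Reimbursement — status part-time ✓ (not excluded); no waiver, service 405 days ≥ 8 weeks (≈56 days) ✓; rating 5 ≥ 3 ✓ → eligible.
Bereavement Leave — no waiver, service 405 days ≥ 45 days ✓; dept Product ✗ → not eligible.

Volunteer Time Off, Gym Reimbursement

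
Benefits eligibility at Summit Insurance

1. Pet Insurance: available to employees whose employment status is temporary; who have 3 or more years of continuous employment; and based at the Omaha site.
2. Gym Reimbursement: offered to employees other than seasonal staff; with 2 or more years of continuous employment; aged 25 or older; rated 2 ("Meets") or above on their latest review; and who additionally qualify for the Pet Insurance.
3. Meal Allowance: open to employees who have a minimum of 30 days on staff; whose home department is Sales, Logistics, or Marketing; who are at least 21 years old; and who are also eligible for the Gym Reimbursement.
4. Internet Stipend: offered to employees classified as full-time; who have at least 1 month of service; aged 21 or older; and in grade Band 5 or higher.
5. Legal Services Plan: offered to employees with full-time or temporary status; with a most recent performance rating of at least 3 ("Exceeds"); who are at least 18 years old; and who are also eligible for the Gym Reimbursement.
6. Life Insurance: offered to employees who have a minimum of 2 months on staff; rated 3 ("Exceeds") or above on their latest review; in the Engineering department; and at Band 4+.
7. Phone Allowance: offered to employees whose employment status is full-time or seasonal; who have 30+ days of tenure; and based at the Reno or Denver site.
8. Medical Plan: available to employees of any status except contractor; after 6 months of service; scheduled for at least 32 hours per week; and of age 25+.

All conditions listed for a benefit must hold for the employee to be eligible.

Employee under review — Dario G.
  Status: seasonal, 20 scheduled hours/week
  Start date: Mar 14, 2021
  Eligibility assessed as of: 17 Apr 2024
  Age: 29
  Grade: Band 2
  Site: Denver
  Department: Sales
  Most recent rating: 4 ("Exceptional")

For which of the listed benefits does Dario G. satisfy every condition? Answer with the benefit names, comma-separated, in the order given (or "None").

Phone Allowance

Service from Mar 14, 2021 to 17 Apr 2024: 1130 days.
Pet Insurance — status seasonal ✗ (requires temporary) → not eligible.
Gym Reimbursement — status seasonal ✗ (excluded) → not eligible.
Meal Allowance — service 1130 days ≥ 30 days ✓; dept Sales ✓; age 29 ≥ 21 ✓; not eligible for Gym Reimbursement ✗ → not eligible.
Internet Stipend — status seasonal ✗ (requires full-time) → not eligible.
Legal Services Plan — status seasonal ✗ (requires full-time or temporary) → not eligible.
Life Insurance — service 1130 days ≥ 2 months (≈60 days) ✓; rating 4 ≥ 3 ✓; dept Sales ✗ → not eligible.
Phone Allowance — status seasonal ✓; service 1130 days ≥ 30 days ✓; site Denver ✓ → eligible.
Medical Plan — status seasonal ✓ (not excluded); service 1130 days ≥ 6 months (≈180 days) ✓; 20 hrs/wk < 32 ✗ → not eligible.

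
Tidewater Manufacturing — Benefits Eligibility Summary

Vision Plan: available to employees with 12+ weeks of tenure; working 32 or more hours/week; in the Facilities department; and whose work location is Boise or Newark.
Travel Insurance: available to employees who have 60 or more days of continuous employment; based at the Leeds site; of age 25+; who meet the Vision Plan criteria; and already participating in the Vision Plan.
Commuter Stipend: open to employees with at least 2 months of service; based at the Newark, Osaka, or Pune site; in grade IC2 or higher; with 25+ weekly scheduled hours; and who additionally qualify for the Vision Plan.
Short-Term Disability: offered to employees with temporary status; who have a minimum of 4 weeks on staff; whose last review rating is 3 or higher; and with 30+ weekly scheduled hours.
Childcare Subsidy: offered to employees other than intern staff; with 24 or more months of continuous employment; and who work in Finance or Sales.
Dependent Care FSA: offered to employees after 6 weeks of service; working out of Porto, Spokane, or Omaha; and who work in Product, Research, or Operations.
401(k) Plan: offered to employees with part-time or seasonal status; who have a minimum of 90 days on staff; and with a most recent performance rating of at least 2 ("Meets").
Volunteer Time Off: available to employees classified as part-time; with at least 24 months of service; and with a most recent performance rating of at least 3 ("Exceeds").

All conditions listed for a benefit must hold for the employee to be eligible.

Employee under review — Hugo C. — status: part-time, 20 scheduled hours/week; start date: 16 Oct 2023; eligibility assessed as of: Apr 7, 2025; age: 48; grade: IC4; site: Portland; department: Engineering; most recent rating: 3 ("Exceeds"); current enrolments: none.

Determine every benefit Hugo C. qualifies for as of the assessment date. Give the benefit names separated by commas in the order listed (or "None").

401(k) Plan

Service from 16 Oct 2023 to Apr 7, 2025: 539 days.
Vision Plan — service 539 days ≥ 12 weeks (≈84 days) ✓; 20 hrs/wk < 32 ✗ → not eligible.
Travel Insurance — service 539 days ≥ 60 days ✓; site Portland ✗ (not Leeds) → not eligible.
Commuter Stipend — service 539 days ≥ 2 months (≈60 days) ✓; site Portland ✗ (not Newark, Osaka, or Pune) → not eligible.
Short-Term Disability — status part-time ✗ (requires temporary) → not eligible.
Childcare Subsidy — status part-time ✓ (not excluded); service 539 days < 24 months (≈720 days) ✗ → not eligible.
Dependent Care FSA — service 539 days ≥ 6 weeks (≈42 days) ✓; site Portland ✗ (not Porto, Spokane, or Omaha) → not eligible.
401(k) Plan — status part-time ✓; service 539 days ≥ 90 days ✓; rating 3 ≥ 2 ✓ → eligible.
Volunteer Time Off — status part-time ✓; service 539 days < 24 months (≈720 days) ✗ → not eligible.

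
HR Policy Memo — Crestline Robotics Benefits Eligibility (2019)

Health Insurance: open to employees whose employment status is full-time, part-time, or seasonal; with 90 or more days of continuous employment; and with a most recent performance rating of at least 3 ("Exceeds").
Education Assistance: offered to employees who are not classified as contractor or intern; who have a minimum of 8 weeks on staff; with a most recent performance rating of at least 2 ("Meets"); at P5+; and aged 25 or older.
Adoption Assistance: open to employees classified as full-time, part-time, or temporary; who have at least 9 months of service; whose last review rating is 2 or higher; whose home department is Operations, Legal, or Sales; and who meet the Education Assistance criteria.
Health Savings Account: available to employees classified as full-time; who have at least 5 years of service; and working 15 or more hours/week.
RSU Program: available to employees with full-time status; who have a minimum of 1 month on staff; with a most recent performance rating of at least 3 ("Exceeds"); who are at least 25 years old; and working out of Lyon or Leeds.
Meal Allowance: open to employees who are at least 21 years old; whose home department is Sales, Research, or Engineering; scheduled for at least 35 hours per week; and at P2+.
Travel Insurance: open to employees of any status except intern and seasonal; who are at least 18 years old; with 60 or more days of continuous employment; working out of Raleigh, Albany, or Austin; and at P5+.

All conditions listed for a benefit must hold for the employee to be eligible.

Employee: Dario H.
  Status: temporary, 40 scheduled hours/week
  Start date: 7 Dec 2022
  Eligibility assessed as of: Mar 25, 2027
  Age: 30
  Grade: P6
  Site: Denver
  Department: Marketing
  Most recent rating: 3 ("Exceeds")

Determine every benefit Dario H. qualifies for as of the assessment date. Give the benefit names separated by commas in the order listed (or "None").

Service from 7 Dec 2022 to Mar 25, 2027: 1569 days.
Health Insurance — status temporary ✗ (requires full-time, part-time, or seasonal) → not eligible.
Education Assistance — status temporary ✓ (not excluded); service 1569 days ≥ 8 weeks (≈56 days) ✓; rating 3 ≥ 2 ✓; grade P6 ≥ P5 ✓; age 30 ≥ 25 ✓ → eligible.
Adoption Assistance — status temporary ✓; service 1569 days ≥ 9 months (≈270 days) ✓; rating 3 ≥ 2 ✓; dept Marketing ✗ → not eligible.
Health Savings Account — status temporary ✗ (requires full-time) → not eligible.
RSU Program — status temporary ✗ (requires full-time) → not eligible.
Meal Allowance — age 30 ≥ 21 ✓; dept Marketing ✗ → not eligible.
Travel Insurance — status temporary ✓ (not excluded); age 30 ≥ 18 ✓; service 1569 days ≥ 60 days ✓; site Denver ✗ (not Raleigh, Albany, or Austin) → not eligible.

Education Assistance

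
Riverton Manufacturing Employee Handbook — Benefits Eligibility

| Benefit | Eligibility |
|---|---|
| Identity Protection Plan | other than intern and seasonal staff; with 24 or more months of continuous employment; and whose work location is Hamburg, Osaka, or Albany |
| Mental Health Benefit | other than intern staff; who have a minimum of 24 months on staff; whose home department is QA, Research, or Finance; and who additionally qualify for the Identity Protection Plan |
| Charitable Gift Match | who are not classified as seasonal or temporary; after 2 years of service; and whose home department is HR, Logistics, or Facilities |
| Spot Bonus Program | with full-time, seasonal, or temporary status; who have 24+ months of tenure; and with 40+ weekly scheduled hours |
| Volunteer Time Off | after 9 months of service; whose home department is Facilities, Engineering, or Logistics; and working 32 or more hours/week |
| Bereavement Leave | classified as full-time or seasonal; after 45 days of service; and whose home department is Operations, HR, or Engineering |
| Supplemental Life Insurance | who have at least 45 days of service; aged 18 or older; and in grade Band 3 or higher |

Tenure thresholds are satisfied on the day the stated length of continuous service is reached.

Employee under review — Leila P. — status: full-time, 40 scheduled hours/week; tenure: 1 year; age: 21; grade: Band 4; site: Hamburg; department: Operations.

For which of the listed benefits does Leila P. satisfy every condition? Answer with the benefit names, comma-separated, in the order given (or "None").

Identity Protection Plan — status full-time ✓ (not excluded); service 1 year < 24 months (≈720 days) ✗ → not eligible.
Mental Health Benefit — status full-time ✓ (not excluded); service 1 year < 24 months (≈720 days) ✗ → not eligible.
Charitable Gift Match — status full-time ✓ (not excluded); service 1 year < 2 years ✗ → not eligible.
Spot Bonus Program — status full-time ✓; service 1 year < 24 months (≈720 days) ✗ → not eligible.
Volunteer Time Off — service 1 year ≥ 9 months (≈270 days) ✓; dept Operations ✗ → not eligible.
Bereavement Leave — status full-time ✓; service 1 year ≥ 45 days ✓; dept Operations ✓ → eligible.
Supplemental Life Insurance — service 1 year ≥ 45 days ✓; age 21 ≥ 18 ✓; grade Band 4 ≥ Band 3 ✓ → eligible.

Bereavement Leave, Supplemental Life Insurance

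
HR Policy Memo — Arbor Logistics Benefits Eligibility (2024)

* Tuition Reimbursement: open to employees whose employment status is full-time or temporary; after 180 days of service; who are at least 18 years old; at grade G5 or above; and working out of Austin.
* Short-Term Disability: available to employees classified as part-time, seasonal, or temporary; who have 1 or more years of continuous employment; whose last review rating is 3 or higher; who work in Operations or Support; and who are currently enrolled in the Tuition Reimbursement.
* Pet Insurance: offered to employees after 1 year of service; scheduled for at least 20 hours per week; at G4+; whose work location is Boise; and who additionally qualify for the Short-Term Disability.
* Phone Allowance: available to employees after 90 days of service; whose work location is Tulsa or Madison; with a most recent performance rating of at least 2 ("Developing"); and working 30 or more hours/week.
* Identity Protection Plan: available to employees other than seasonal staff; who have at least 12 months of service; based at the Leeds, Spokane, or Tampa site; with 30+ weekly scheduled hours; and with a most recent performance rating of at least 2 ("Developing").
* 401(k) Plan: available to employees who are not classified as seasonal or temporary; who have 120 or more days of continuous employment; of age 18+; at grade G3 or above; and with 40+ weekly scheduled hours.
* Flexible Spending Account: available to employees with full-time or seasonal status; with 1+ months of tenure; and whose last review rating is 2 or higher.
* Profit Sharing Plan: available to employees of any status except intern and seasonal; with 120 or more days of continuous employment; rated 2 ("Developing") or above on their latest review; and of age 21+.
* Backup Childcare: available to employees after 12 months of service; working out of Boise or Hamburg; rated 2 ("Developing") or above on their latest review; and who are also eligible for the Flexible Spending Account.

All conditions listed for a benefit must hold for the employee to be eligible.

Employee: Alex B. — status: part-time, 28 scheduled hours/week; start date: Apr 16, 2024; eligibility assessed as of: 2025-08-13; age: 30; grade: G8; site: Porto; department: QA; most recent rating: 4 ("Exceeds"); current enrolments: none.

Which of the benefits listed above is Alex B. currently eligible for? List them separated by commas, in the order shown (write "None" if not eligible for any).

Service from Apr 16, 2024 to 2025-08-13: 484 days.
Tuition Reimbursement — status part-time ✗ (requires full-time or temporary) → not eligible.
Short-Term Disability — status part-time ✓; service 484 days ≥ 1 year (≈365 days) ✓; rating 4 ≥ 3 ✓; dept QA ✗ → not eligible.
Pet Insurance — service 484 days ≥ 1 year (≈365 days) ✓; 28 hrs/wk ≥ 20 ✓; grade G8 ≥ G4 ✓; site Porto ✗ (not Boise) → not eligible.
Phone Allowance — service 484 days ≥ 90 days ✓; site Porto ✗ (not Tulsa or Madison) → not eligible.
Identity Protection Plan — status part-time ✓ (not excluded); service 484 days ≥ 12 months (≈360 days) ✓; site Porto ✗ (not Leeds, Spokane, or Tampa) → not eligible.
401(k) Plan — status part-time ✓ (not excluded); service 484 days ≥ 120 days ✓; age 30 ≥ 18 ✓; grade G8 ≥ G3 ✓; 28 hrs/wk < 40 ✗ → not eligible.
Flexible Spending Account — status part-time ✗ (requires full-time or seasonal) → not eligible.
Profit Sharing Plan — status part-time ✓ (not excluded); service 484 days ≥ 120 days ✓; rating 4 ≥ 2 ✓; age 30 ≥ 21 ✓ → eligible.
Backup Childcare — service 484 days ≥ 12 months (≈360 days) ✓; site Porto ✗ (not Boise or Hamburg) → not eligible.

Profit Sharing Plan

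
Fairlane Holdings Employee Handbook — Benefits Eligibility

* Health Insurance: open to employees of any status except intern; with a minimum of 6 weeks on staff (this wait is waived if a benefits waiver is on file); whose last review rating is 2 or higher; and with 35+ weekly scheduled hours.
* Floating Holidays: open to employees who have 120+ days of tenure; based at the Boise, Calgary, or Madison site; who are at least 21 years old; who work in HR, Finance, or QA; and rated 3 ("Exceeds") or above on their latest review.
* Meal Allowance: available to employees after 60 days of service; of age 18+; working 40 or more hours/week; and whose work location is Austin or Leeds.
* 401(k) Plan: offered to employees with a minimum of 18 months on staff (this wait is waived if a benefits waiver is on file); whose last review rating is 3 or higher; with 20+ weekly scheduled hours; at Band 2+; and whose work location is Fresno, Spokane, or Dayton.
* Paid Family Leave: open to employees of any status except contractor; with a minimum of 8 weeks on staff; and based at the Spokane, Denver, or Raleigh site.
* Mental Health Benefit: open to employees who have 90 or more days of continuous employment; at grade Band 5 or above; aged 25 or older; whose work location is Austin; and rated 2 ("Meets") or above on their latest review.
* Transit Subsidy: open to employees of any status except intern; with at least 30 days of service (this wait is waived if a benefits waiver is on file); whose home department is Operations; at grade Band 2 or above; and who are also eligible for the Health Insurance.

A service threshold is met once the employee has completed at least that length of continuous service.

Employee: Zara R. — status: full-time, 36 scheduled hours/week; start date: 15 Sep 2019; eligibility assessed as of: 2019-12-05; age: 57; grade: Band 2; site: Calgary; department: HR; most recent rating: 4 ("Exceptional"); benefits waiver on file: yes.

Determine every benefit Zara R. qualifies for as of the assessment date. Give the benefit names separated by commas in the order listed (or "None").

Health Insurance

Service from 15 Sep 2019 to 2019-12-05: 81 days.
Health Insurance — status full-time ✓ (not excluded); benefits waiver on file ✓; rating 4 ≥ 2 ✓; 36 hrs/wk ≥ 35 ✓ → eligible.
Floating Holidays — service 81 days < 120 days ✗ → not eligible.
Meal Allowance — service 81 days ≥ 60 days ✓; age 57 ≥ 18 ✓; 36 hrs/wk < 40 ✗ → not eligible.
401(k) Plan — benefits waiver on file ✓; rating 4 ≥ 3 ✓; 36 hrs/wk ≥ 20 ✓; grade Band 2 ≥ Band 2 ✓; site Calgary ✗ (not Fresno, Spokane, or Dayton) → not eligible.
Paid Family Leave — status full-time ✓ (not excluded); service 81 days ≥ 8 weeks (≈56 days) ✓; site Calgary ✗ (not Spokane, Denver, or Raleigh) → not eligible.
Mental Health Benefit — service 81 days < 90 days ✗ → not eligible.
Transit Subsidy — status full-time ✓ (not excluded); benefits waiver on file ✓; dept HR ✗ → not eligible.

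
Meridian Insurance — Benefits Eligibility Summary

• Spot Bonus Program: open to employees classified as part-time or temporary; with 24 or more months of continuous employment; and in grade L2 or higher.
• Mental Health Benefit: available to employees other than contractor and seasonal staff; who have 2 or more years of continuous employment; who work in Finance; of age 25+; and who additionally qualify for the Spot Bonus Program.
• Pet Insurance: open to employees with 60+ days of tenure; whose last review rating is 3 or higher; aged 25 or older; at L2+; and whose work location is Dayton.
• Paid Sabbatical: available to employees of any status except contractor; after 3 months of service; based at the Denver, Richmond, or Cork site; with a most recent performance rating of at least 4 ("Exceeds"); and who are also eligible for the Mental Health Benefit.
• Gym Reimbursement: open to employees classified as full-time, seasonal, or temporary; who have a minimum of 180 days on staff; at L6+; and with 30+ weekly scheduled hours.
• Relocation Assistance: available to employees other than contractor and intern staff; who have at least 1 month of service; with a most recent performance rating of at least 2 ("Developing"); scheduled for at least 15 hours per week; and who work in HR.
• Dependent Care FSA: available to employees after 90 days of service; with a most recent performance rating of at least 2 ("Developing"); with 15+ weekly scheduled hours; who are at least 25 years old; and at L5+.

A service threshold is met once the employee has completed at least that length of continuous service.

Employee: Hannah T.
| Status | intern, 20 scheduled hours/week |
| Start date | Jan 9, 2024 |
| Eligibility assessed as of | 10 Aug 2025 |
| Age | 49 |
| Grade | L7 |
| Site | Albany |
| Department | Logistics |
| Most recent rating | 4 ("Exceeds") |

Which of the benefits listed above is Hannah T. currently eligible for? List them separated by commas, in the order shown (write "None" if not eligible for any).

Service from Jan 9, 2024 to 10 Aug 2025: 579 days.
Spot Bonus Program — status intern ✗ (requires part-time or temporary) → not eligible.
Mental Health Benefit — status intern ✓ (not excluded); service 579 days < 2 years (≈730 days) ✗ → not eligible.
Pet Insurance — service 579 days ≥ 60 days ✓; rating 4 ≥ 3 ✓; age 49 ≥ 25 ✓; grade L7 ≥ L2 ✓; site Albany ✗ (not Dayton) → not eligible.
Paid Sabbatical — status intern ✓ (not excluded); service 579 days ≥ 3 months (≈90 days) ✓; site Albany ✗ (not Denver, Richmond, or Cork) → not eligible.
Gym Reimbursement — status intern ✗ (requires full-time, seasonal, or temporary) → not eligible.
Relocation Assistance — status intern ✗ (excluded) → not eligible.
Dependent Care FSA — service 579 days ≥ 90 days ✓; rating 4 ≥ 2 ✓; 20 hrs/wk ≥ 15 ✓; age 49 ≥ 25 ✓; grade L7 ≥ L5 ✓ → eligible.

Dependent Care FSA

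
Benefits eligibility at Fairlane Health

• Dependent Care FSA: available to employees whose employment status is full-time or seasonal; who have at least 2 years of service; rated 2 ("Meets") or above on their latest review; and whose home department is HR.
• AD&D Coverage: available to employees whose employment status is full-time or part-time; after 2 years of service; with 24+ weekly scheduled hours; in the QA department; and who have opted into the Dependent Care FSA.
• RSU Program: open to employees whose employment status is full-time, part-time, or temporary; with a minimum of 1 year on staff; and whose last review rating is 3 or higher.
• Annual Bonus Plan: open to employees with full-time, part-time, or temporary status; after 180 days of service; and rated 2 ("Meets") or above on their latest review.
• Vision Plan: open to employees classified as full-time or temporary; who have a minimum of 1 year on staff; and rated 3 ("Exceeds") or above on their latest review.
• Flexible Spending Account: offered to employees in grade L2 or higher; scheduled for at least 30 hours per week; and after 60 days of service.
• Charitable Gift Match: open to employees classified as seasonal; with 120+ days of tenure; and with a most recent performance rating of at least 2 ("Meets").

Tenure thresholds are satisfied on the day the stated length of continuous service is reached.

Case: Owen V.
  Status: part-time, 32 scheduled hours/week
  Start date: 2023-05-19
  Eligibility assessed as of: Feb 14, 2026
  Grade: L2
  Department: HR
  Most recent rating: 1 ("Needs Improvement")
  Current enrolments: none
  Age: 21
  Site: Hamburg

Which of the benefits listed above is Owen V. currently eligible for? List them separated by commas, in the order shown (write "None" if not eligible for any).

Service from 2023-05-19 to Feb 14, 2026: 1002 days.
Dependent Care FSA — status part-time ✗ (requires full-time or seasonal) → not eligible.
AD&D Coverage — status part-time ✓; service 1002 days ≥ 2 years (≈730 days) ✓; 32 hrs/wk ≥ 24 ✓; dept HR ✗ → not eligible.
RSU Program — status part-time ✓; service 1002 days ≥ 1 year (≈365 days) ✓; rating 1 < 3 ✗ → not eligible.
Annual Bonus Plan — status part-time ✓; service 1002 days ≥ 180 days ✓; rating 1 < 2 ✗ → not eligible.
Vision Plan — status part-time ✗ (requires full-time or temporary) → not eligible.
Flexible Spending Account — grade L2 ≥ L2 ✓; 32 hrs/wk ≥ 30 ✓; service 1002 days ≥ 60 days ✓ → eligible.
Charitable Gift Match — status part-time ✗ (requires seasonal) → not eligible.

Flexible Spending Account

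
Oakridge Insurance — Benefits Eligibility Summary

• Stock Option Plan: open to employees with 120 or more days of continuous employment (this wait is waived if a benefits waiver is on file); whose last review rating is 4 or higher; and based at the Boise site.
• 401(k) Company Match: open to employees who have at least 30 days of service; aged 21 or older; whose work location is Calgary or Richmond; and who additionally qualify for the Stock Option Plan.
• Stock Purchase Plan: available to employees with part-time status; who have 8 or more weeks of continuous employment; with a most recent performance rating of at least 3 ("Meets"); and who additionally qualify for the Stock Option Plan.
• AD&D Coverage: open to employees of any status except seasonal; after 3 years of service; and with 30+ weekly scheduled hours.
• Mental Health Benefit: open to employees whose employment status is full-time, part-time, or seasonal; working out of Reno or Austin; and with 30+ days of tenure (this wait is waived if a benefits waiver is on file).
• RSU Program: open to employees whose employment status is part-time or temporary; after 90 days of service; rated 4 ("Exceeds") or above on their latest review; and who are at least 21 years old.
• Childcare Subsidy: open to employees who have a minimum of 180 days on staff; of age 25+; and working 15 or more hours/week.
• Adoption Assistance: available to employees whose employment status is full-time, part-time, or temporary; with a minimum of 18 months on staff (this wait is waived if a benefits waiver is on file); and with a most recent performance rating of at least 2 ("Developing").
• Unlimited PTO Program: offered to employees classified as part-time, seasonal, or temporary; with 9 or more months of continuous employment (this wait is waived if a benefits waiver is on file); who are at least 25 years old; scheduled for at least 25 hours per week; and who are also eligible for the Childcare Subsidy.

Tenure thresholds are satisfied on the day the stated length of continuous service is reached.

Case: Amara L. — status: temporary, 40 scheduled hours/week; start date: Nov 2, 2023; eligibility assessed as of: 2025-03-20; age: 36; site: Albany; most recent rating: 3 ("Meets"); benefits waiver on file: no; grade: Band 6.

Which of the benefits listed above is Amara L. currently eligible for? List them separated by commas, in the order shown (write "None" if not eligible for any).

Childcare Subsidy, Unlimited PTO Program

Service from Nov 2, 2023 to 2025-03-20: 504 days.
Stock Option Plan — no waiver, service 504 days ≥ 120 days ✓; rating 3 < 4 ✗ → not eligible.
401(k) Company Match — service 504 days ≥ 30 days ✓; age 36 ≥ 21 ✓; site Albany ✗ (not Calgary or Richmond) → not eligible.
Stock Purchase Plan — status temporary ✗ (requires part-time) → not eligible.
AD&D Coverage — status temporary ✓ (not excluded); service 504 days < 3 years (≈1095 days) ✗ → not eligible.
Mental Health Benefit — status temporary ✗ (requires full-time, part-time, or seasonal) → not eligible.
RSU Program — status temporary ✓; service 504 days ≥ 90 days ✓; rating 3 < 4 ✗ → not eligible.
Childcare Subsidy — service 504 days ≥ 180 days ✓; age 36 ≥ 25 ✓; 40 hrs/wk ≥ 15 ✓ → eligible.
Adoption Assistance — status temporary ✓; no waiver, service 504 days < 18 months (≈540 days) ✗ → not eligible.
Unlimited PTO Program — status temporary ✓; no waiver, service 504 days ≥ 9 months (≈270 days) ✓; age 36 ≥ 25 ✓; 40 hrs/wk ≥ 25 ✓; eligible for Childcare Subsidy ✓ → eligible.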